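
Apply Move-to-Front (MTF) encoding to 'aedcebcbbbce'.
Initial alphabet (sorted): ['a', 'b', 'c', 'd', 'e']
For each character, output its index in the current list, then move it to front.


MTF encoding:
'a': index 0 in ['a', 'b', 'c', 'd', 'e'] -> ['a', 'b', 'c', 'd', 'e']
'e': index 4 in ['a', 'b', 'c', 'd', 'e'] -> ['e', 'a', 'b', 'c', 'd']
'd': index 4 in ['e', 'a', 'b', 'c', 'd'] -> ['d', 'e', 'a', 'b', 'c']
'c': index 4 in ['d', 'e', 'a', 'b', 'c'] -> ['c', 'd', 'e', 'a', 'b']
'e': index 2 in ['c', 'd', 'e', 'a', 'b'] -> ['e', 'c', 'd', 'a', 'b']
'b': index 4 in ['e', 'c', 'd', 'a', 'b'] -> ['b', 'e', 'c', 'd', 'a']
'c': index 2 in ['b', 'e', 'c', 'd', 'a'] -> ['c', 'b', 'e', 'd', 'a']
'b': index 1 in ['c', 'b', 'e', 'd', 'a'] -> ['b', 'c', 'e', 'd', 'a']
'b': index 0 in ['b', 'c', 'e', 'd', 'a'] -> ['b', 'c', 'e', 'd', 'a']
'b': index 0 in ['b', 'c', 'e', 'd', 'a'] -> ['b', 'c', 'e', 'd', 'a']
'c': index 1 in ['b', 'c', 'e', 'd', 'a'] -> ['c', 'b', 'e', 'd', 'a']
'e': index 2 in ['c', 'b', 'e', 'd', 'a'] -> ['e', 'c', 'b', 'd', 'a']


Output: [0, 4, 4, 4, 2, 4, 2, 1, 0, 0, 1, 2]


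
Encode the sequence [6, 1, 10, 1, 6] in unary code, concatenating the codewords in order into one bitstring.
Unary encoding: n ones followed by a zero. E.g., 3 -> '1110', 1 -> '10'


Encode each number as n ones followed by a terminating 0:
  6 -> 1111110 (7 bits)
  1 -> 10 (2 bits)
  10 -> 11111111110 (11 bits)
  1 -> 10 (2 bits)
  6 -> 1111110 (7 bits)
Total length = 7 + 2 + 11 + 2 + 7 = 29 bits.

Unary([6, 1, 10, 1, 6]) = 11111101011111111110101111110 (29 bits)


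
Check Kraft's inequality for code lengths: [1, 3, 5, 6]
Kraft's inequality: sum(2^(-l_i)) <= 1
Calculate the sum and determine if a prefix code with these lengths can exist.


Sum = 2^(-1) + 2^(-3) + 2^(-5) + 2^(-6)
    = 0.5 + 0.125 + 0.03125 + 0.015625
    = 43/64 = 0.671875
Since 0.671875 <= 1, Kraft's inequality IS satisfied.
A prefix code with these lengths CAN exist.

Kraft sum = 0.671875. Satisfied.


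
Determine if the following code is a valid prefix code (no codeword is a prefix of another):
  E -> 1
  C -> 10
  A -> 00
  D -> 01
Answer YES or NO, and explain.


Checking each pair (does one codeword prefix another?):
  E='1' vs C='10': prefix -- VIOLATION

NO -- this is NOT a valid prefix code. E (1) is a prefix of C (10).


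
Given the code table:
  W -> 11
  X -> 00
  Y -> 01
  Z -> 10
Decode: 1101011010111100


Decoding:
11 -> W
01 -> Y
01 -> Y
10 -> Z
10 -> Z
11 -> W
11 -> W
00 -> X


Result: WYYZZWWX


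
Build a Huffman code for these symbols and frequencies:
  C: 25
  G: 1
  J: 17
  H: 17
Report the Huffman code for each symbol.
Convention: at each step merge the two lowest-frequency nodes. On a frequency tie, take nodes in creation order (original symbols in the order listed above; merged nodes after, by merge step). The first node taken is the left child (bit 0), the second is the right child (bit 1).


Huffman tree construction:
Step 1: Merge G(1) + J(17) = 18
Step 2: Merge H(17) + (G+J)(18) = 35
Step 3: Merge C(25) + (H+(G+J))(35) = 60
Read each symbol's code off the tree from the root (left child = 0, right child = 1).

Codes:
  C: 0 (length 1)
  G: 110 (length 3)
  J: 111 (length 3)
  H: 10 (length 2)
Average code length: 113/60 = 1.8833 bits/symbol


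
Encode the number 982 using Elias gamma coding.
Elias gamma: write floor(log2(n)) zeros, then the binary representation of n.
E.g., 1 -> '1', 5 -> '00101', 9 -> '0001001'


num_bits = floor(log2(982)) + 1 = 10
leading_zeros = num_bits - 1 = 9
binary(982) = 1111010110

Elias gamma(982) = '000000000' + '1111010110' = 0000000001111010110 (19 bits)


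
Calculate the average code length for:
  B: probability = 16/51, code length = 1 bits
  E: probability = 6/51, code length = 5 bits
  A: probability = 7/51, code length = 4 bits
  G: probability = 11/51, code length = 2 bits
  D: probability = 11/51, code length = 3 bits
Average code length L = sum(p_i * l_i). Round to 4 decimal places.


Weighted contributions p_i * l_i:
  B: (16/51) * 1 = 16/51
  E: (6/51) * 5 = 30/51
  A: (7/51) * 4 = 28/51
  G: (11/51) * 2 = 22/51
  D: (11/51) * 3 = 33/51
Sum = (16 + 30 + 28 + 22 + 33)/51 = 129/51

L = 129/51 = 2.5294 bits/symbol


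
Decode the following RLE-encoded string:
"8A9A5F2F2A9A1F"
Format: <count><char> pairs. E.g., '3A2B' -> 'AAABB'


Expanding each <count><char> pair:
  8A -> 'AAAAAAAA'
  9A -> 'AAAAAAAAA'
  5F -> 'FFFFF'
  2F -> 'FF'
  2A -> 'AA'
  9A -> 'AAAAAAAAA'
  1F -> 'F'

Decoded = AAAAAAAAAAAAAAAAAFFFFFFFAAAAAAAAAAAF


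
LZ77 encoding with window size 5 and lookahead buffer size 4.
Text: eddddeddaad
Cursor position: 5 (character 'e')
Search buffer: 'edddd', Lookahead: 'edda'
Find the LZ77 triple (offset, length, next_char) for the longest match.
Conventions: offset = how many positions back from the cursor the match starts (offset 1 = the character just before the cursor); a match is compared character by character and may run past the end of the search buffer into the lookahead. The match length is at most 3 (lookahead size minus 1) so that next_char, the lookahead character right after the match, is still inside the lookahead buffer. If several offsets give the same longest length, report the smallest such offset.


Try each offset into the search buffer:
  offset=1 (pos 4, char 'd'): match length 0
  offset=2 (pos 3, char 'd'): match length 0
  offset=3 (pos 2, char 'd'): match length 0
  offset=4 (pos 1, char 'd'): match length 0
  offset=5 (pos 0, char 'e'): match length 3
Longest match has length 3 at offset 5.
next_char = character at position 5 + 3 = 8 -> 'a'

Best match: offset=5, length=3 (matching 'edd' starting at position 0)
LZ77 triple: (5, 3, 'a')


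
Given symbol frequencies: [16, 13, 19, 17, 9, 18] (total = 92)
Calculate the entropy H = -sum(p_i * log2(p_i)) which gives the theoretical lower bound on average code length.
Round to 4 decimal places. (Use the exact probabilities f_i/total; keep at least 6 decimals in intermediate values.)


Per-symbol terms -p_i * log2(p_i) with p_i = f_i/92:
  p = 16/92 = 0.173913: log2(p) = -2.523562, -p*log2(p) = 0.438880
  p = 13/92 = 0.141304: log2(p) = -2.823122, -p*log2(p) = 0.398919
  p = 19/92 = 0.206522: log2(p) = -2.275634, -p*log2(p) = 0.469968
  p = 17/92 = 0.184783: log2(p) = -2.436099, -p*log2(p) = 0.450149
  p = 9/92 = 0.097826: log2(p) = -3.353637, -p*log2(p) = 0.328073
  p = 18/92 = 0.195652: log2(p) = -2.353637, -p*log2(p) = 0.460494
H = 0.438880 + 0.398919 + 0.469968 + 0.450149 + 0.328073 + 0.460494 = 2.546483

H = 2.5465 bits/symbol


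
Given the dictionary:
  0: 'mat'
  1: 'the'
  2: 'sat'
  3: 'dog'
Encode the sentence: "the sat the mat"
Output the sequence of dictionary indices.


Look up each word in the dictionary:
  'the' -> 1
  'sat' -> 2
  'the' -> 1
  'mat' -> 0

Encoded: [1, 2, 1, 0]


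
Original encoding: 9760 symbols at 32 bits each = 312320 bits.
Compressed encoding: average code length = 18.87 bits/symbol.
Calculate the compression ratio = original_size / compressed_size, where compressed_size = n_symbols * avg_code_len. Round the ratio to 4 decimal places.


original_size = n_symbols * orig_bits = 9760 * 32 = 312320 bits
compressed_size = n_symbols * avg_code_len = 9760 * 18.87 = 184171.2 bits
ratio = original_size / compressed_size = 312320 / 184171.2 = 1.6958

Compression ratio = 1.6958


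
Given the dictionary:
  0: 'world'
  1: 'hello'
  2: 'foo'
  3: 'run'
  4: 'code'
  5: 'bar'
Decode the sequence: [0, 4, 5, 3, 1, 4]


Look up each index in the dictionary:
  0 -> 'world'
  4 -> 'code'
  5 -> 'bar'
  3 -> 'run'
  1 -> 'hello'
  4 -> 'code'

Decoded: "world code bar run hello code"


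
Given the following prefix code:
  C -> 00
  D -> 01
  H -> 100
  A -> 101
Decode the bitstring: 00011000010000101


Decoding step by step:
Bits 00 -> C
Bits 01 -> D
Bits 100 -> H
Bits 00 -> C
Bits 100 -> H
Bits 00 -> C
Bits 101 -> A


Decoded message: CDHCHCA


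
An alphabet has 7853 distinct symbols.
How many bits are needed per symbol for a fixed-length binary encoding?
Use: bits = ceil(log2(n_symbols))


log2(7853) = 12.939
Bracket: 2^12 = 4096 < 7853 <= 2^13 = 8192
So ceil(log2(7853)) = 13

bits = ceil(log2(7853)) = ceil(12.939) = 13 bits


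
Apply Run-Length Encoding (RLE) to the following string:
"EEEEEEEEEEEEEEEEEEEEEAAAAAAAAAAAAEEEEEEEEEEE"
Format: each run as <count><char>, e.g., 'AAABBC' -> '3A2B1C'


Scanning runs left to right:
  i=0: run of 'E' x 21 -> '21E'
  i=21: run of 'A' x 12 -> '12A'
  i=33: run of 'E' x 11 -> '11E'

RLE = 21E12A11E


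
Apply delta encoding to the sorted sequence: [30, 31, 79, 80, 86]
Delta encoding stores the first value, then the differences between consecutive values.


First value: 30
Deltas:
  31 - 30 = 1
  79 - 31 = 48
  80 - 79 = 1
  86 - 80 = 6


Delta encoded: [30, 1, 48, 1, 6]


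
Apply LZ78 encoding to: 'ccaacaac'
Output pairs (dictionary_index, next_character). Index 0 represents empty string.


LZ78 encoding steps:
Dictionary: {0: ''}
Step 1: w='' (idx 0), next='c' -> output (0, 'c'), add 'c' as idx 1
Step 2: w='c' (idx 1), next='a' -> output (1, 'a'), add 'ca' as idx 2
Step 3: w='' (idx 0), next='a' -> output (0, 'a'), add 'a' as idx 3
Step 4: w='ca' (idx 2), next='a' -> output (2, 'a'), add 'caa' as idx 4
Step 5: w='c' (idx 1), end of input -> output (1, '')


Encoded: [(0, 'c'), (1, 'a'), (0, 'a'), (2, 'a'), (1, '')]


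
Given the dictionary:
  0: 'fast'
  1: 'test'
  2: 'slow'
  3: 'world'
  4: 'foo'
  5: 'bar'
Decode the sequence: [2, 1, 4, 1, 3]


Look up each index in the dictionary:
  2 -> 'slow'
  1 -> 'test'
  4 -> 'foo'
  1 -> 'test'
  3 -> 'world'

Decoded: "slow test foo test world"


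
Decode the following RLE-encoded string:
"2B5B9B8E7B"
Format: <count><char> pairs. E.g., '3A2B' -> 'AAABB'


Expanding each <count><char> pair:
  2B -> 'BB'
  5B -> 'BBBBB'
  9B -> 'BBBBBBBBB'
  8E -> 'EEEEEEEE'
  7B -> 'BBBBBBB'

Decoded = BBBBBBBBBBBBBBBBEEEEEEEEBBBBBBB


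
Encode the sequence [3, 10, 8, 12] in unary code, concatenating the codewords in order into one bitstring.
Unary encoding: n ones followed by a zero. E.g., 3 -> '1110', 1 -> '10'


Encode each number as n ones followed by a terminating 0:
  3 -> 1110 (4 bits)
  10 -> 11111111110 (11 bits)
  8 -> 111111110 (9 bits)
  12 -> 1111111111110 (13 bits)
Total length = 4 + 11 + 9 + 13 = 37 bits.

Unary([3, 10, 8, 12]) = 1110111111111101111111101111111111110 (37 bits)


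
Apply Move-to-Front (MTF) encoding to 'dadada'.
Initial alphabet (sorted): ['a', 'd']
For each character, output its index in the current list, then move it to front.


MTF encoding:
'd': index 1 in ['a', 'd'] -> ['d', 'a']
'a': index 1 in ['d', 'a'] -> ['a', 'd']
'd': index 1 in ['a', 'd'] -> ['d', 'a']
'a': index 1 in ['d', 'a'] -> ['a', 'd']
'd': index 1 in ['a', 'd'] -> ['d', 'a']
'a': index 1 in ['d', 'a'] -> ['a', 'd']


Output: [1, 1, 1, 1, 1, 1]


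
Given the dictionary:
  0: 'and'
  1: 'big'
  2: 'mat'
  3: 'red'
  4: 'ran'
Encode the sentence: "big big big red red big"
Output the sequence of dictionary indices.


Look up each word in the dictionary:
  'big' -> 1
  'big' -> 1
  'big' -> 1
  'red' -> 3
  'red' -> 3
  'big' -> 1

Encoded: [1, 1, 1, 3, 3, 1]


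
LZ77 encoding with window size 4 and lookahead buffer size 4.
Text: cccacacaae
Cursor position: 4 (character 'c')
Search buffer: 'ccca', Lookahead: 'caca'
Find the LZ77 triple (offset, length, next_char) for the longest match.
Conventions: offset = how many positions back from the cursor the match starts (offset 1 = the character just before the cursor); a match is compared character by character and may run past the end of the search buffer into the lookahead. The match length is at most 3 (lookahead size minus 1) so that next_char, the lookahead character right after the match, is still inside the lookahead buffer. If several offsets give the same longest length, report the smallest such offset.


Try each offset into the search buffer:
  offset=1 (pos 3, char 'a'): match length 0
  offset=2 (pos 2, char 'c'): match length 3
  offset=3 (pos 1, char 'c'): match length 1
  offset=4 (pos 0, char 'c'): match length 1
Longest match has length 3 at offset 2.
next_char = character at position 4 + 3 = 7 -> 'a'

Best match: offset=2, length=3 (matching 'cac' starting at position 2)
LZ77 triple: (2, 3, 'a')


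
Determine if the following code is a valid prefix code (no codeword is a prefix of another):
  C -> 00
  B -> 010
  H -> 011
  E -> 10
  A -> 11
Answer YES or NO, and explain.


Checking each pair (does one codeword prefix another?):
  C='00' vs B='010': no prefix
  C='00' vs H='011': no prefix
  C='00' vs E='10': no prefix
  C='00' vs A='11': no prefix
  B='010' vs C='00': no prefix
  B='010' vs H='011': no prefix
  B='010' vs E='10': no prefix
  B='010' vs A='11': no prefix
  H='011' vs C='00': no prefix
  H='011' vs B='010': no prefix
  H='011' vs E='10': no prefix
  H='011' vs A='11': no prefix
  E='10' vs C='00': no prefix
  E='10' vs B='010': no prefix
  E='10' vs H='011': no prefix
  E='10' vs A='11': no prefix
  A='11' vs C='00': no prefix
  A='11' vs B='010': no prefix
  A='11' vs H='011': no prefix
  A='11' vs E='10': no prefix
No violation found over all pairs.

YES -- this is a valid prefix code. No codeword is a prefix of any other codeword.


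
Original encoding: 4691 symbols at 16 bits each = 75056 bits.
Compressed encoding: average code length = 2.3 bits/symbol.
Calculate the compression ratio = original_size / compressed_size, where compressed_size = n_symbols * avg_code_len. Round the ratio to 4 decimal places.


original_size = n_symbols * orig_bits = 4691 * 16 = 75056 bits
compressed_size = n_symbols * avg_code_len = 4691 * 2.3 = 10789.3 bits
ratio = original_size / compressed_size = 75056 / 10789.3 = 6.9565

Compression ratio = 6.9565


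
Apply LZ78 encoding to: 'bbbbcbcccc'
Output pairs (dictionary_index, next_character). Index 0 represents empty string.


LZ78 encoding steps:
Dictionary: {0: ''}
Step 1: w='' (idx 0), next='b' -> output (0, 'b'), add 'b' as idx 1
Step 2: w='b' (idx 1), next='b' -> output (1, 'b'), add 'bb' as idx 2
Step 3: w='b' (idx 1), next='c' -> output (1, 'c'), add 'bc' as idx 3
Step 4: w='bc' (idx 3), next='c' -> output (3, 'c'), add 'bcc' as idx 4
Step 5: w='' (idx 0), next='c' -> output (0, 'c'), add 'c' as idx 5
Step 6: w='c' (idx 5), end of input -> output (5, '')


Encoded: [(0, 'b'), (1, 'b'), (1, 'c'), (3, 'c'), (0, 'c'), (5, '')]


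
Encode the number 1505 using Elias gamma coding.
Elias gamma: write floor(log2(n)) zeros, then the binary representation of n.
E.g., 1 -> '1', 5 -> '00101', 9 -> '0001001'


num_bits = floor(log2(1505)) + 1 = 11
leading_zeros = num_bits - 1 = 10
binary(1505) = 10111100001

Elias gamma(1505) = '0000000000' + '10111100001' = 000000000010111100001 (21 bits)


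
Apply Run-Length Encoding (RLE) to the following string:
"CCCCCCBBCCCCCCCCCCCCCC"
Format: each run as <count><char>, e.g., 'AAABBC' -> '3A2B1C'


Scanning runs left to right:
  i=0: run of 'C' x 6 -> '6C'
  i=6: run of 'B' x 2 -> '2B'
  i=8: run of 'C' x 14 -> '14C'

RLE = 6C2B14C


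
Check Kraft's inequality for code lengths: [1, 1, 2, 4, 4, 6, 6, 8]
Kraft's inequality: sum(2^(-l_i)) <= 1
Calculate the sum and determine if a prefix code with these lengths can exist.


Sum = 2^(-1) + 2^(-1) + 2^(-2) + 2^(-4) + 2^(-4) + 2^(-6) + 2^(-6) + 2^(-8)
    = 0.5 + 0.5 + 0.25 + 0.0625 + 0.0625 + 0.015625 + 0.015625 + 0.00390625
    = 361/256 = 1.41015625
Since 1.41015625 > 1, Kraft's inequality is NOT satisfied.
A prefix code with these lengths CANNOT exist.

Kraft sum = 1.41015625. Not satisfied.


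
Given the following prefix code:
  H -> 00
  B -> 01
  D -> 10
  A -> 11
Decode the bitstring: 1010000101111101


Decoding step by step:
Bits 10 -> D
Bits 10 -> D
Bits 00 -> H
Bits 01 -> B
Bits 01 -> B
Bits 11 -> A
Bits 11 -> A
Bits 01 -> B


Decoded message: DDHBBAAB


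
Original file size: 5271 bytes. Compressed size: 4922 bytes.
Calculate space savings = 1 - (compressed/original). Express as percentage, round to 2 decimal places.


ratio = compressed/original = 4922/5271 = 0.933789
savings = 1 - ratio = 1 - 0.933789 = 0.066211
as a percentage: 0.066211 * 100 = 6.62%

Space savings = 1 - 4922/5271 = 6.62%


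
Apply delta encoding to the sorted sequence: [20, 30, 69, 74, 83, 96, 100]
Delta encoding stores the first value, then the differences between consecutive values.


First value: 20
Deltas:
  30 - 20 = 10
  69 - 30 = 39
  74 - 69 = 5
  83 - 74 = 9
  96 - 83 = 13
  100 - 96 = 4


Delta encoded: [20, 10, 39, 5, 9, 13, 4]


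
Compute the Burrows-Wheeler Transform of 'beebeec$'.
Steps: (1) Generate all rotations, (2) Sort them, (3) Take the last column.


Rotations (sorted):
  0: $beebeec -> last char: c
  1: beebeec$ -> last char: $
  2: beec$bee -> last char: e
  3: c$beebee -> last char: e
  4: ebeec$be -> last char: e
  5: ec$beebe -> last char: e
  6: eebeec$b -> last char: b
  7: eec$beeb -> last char: b


BWT = c$eeeebb


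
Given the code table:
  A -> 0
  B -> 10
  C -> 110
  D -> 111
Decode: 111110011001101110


Decoding:
111 -> D
110 -> C
0 -> A
110 -> C
0 -> A
110 -> C
111 -> D
0 -> A


Result: DCACACDA


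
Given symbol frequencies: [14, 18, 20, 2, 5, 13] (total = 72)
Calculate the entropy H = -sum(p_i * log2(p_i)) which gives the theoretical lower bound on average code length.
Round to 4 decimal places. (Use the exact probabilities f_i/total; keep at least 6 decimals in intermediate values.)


Per-symbol terms -p_i * log2(p_i) with p_i = f_i/72:
  p = 14/72 = 0.194444: log2(p) = -2.362570, -p*log2(p) = 0.459389
  p = 18/72 = 0.250000: log2(p) = -2.000000, -p*log2(p) = 0.500000
  p = 20/72 = 0.277778: log2(p) = -1.847997, -p*log2(p) = 0.513332
  p = 2/72 = 0.027778: log2(p) = -5.169925, -p*log2(p) = 0.143609
  p = 5/72 = 0.069444: log2(p) = -3.847997, -p*log2(p) = 0.267222
  p = 13/72 = 0.180556: log2(p) = -2.469485, -p*log2(p) = 0.445879
H = 0.459389 + 0.500000 + 0.513332 + 0.143609 + 0.267222 + 0.445879 = 2.329431

H = 2.3294 bits/symbol


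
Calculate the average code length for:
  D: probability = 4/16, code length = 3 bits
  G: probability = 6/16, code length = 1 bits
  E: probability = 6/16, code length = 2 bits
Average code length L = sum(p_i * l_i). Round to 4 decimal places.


Weighted contributions p_i * l_i:
  D: (4/16) * 3 = 12/16
  G: (6/16) * 1 = 6/16
  E: (6/16) * 2 = 12/16
Sum = (12 + 6 + 12)/16 = 30/16

L = 30/16 = 1.8750 bits/symbol


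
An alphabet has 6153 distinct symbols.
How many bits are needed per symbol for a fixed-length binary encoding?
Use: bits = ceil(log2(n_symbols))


log2(6153) = 12.5871
Bracket: 2^12 = 4096 < 6153 <= 2^13 = 8192
So ceil(log2(6153)) = 13

bits = ceil(log2(6153)) = ceil(12.5871) = 13 bits


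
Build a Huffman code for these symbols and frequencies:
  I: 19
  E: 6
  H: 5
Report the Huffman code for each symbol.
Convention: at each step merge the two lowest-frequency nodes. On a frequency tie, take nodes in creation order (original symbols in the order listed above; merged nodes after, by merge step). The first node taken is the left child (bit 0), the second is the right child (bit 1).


Huffman tree construction:
Step 1: Merge H(5) + E(6) = 11
Step 2: Merge (H+E)(11) + I(19) = 30
Read each symbol's code off the tree from the root (left child = 0, right child = 1).

Codes:
  I: 1 (length 1)
  E: 01 (length 2)
  H: 00 (length 2)
Average code length: 41/30 = 1.3667 bits/symbol


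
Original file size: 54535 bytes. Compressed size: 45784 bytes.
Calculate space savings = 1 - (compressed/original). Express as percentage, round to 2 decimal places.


ratio = compressed/original = 45784/54535 = 0.839534
savings = 1 - ratio = 1 - 0.839534 = 0.160466
as a percentage: 0.160466 * 100 = 16.05%

Space savings = 1 - 45784/54535 = 16.05%


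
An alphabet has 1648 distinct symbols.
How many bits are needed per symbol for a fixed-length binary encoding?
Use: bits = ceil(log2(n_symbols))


log2(1648) = 10.6865
Bracket: 2^10 = 1024 < 1648 <= 2^11 = 2048
So ceil(log2(1648)) = 11

bits = ceil(log2(1648)) = ceil(10.6865) = 11 bits


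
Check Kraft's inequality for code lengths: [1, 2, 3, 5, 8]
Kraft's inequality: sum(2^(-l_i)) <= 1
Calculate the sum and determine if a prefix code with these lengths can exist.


Sum = 2^(-1) + 2^(-2) + 2^(-3) + 2^(-5) + 2^(-8)
    = 0.5 + 0.25 + 0.125 + 0.03125 + 0.00390625
    = 233/256 = 0.91015625
Since 0.91015625 <= 1, Kraft's inequality IS satisfied.
A prefix code with these lengths CAN exist.

Kraft sum = 0.91015625. Satisfied.


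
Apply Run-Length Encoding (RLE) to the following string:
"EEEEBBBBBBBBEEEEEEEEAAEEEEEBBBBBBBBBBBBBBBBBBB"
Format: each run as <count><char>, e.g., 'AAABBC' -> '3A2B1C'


Scanning runs left to right:
  i=0: run of 'E' x 4 -> '4E'
  i=4: run of 'B' x 8 -> '8B'
  i=12: run of 'E' x 8 -> '8E'
  i=20: run of 'A' x 2 -> '2A'
  i=22: run of 'E' x 5 -> '5E'
  i=27: run of 'B' x 19 -> '19B'

RLE = 4E8B8E2A5E19B


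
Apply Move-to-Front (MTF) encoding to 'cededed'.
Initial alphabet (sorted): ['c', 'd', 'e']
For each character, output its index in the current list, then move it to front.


MTF encoding:
'c': index 0 in ['c', 'd', 'e'] -> ['c', 'd', 'e']
'e': index 2 in ['c', 'd', 'e'] -> ['e', 'c', 'd']
'd': index 2 in ['e', 'c', 'd'] -> ['d', 'e', 'c']
'e': index 1 in ['d', 'e', 'c'] -> ['e', 'd', 'c']
'd': index 1 in ['e', 'd', 'c'] -> ['d', 'e', 'c']
'e': index 1 in ['d', 'e', 'c'] -> ['e', 'd', 'c']
'd': index 1 in ['e', 'd', 'c'] -> ['d', 'e', 'c']


Output: [0, 2, 2, 1, 1, 1, 1]


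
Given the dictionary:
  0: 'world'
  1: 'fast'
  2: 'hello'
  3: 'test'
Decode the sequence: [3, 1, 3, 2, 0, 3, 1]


Look up each index in the dictionary:
  3 -> 'test'
  1 -> 'fast'
  3 -> 'test'
  2 -> 'hello'
  0 -> 'world'
  3 -> 'test'
  1 -> 'fast'

Decoded: "test fast test hello world test fast"


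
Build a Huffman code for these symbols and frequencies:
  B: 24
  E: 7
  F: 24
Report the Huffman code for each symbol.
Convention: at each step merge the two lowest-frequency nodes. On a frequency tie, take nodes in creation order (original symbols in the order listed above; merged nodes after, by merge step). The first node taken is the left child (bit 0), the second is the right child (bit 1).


Huffman tree construction:
Step 1: Merge E(7) + B(24) = 31
Step 2: Merge F(24) + (E+B)(31) = 55
Read each symbol's code off the tree from the root (left child = 0, right child = 1).

Codes:
  B: 11 (length 2)
  E: 10 (length 2)
  F: 0 (length 1)
Average code length: 86/55 = 1.5636 bits/symbol


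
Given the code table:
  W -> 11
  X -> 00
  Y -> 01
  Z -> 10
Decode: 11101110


Decoding:
11 -> W
10 -> Z
11 -> W
10 -> Z


Result: WZWZ


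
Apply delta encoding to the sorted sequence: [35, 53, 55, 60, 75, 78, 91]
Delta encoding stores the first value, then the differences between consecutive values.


First value: 35
Deltas:
  53 - 35 = 18
  55 - 53 = 2
  60 - 55 = 5
  75 - 60 = 15
  78 - 75 = 3
  91 - 78 = 13


Delta encoded: [35, 18, 2, 5, 15, 3, 13]


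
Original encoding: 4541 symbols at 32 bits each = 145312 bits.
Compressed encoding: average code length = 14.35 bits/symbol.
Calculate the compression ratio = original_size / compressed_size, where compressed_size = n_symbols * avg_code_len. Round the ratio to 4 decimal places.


original_size = n_symbols * orig_bits = 4541 * 32 = 145312 bits
compressed_size = n_symbols * avg_code_len = 4541 * 14.35 = 65163.35 bits
ratio = original_size / compressed_size = 145312 / 65163.35 = 2.23

Compression ratio = 2.23


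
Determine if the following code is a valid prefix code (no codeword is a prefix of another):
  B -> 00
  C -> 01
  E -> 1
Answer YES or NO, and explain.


Checking each pair (does one codeword prefix another?):
  B='00' vs C='01': no prefix
  B='00' vs E='1': no prefix
  C='01' vs B='00': no prefix
  C='01' vs E='1': no prefix
  E='1' vs B='00': no prefix
  E='1' vs C='01': no prefix
No violation found over all pairs.

YES -- this is a valid prefix code. No codeword is a prefix of any other codeword.


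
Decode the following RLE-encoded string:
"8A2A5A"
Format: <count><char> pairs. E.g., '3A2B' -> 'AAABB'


Expanding each <count><char> pair:
  8A -> 'AAAAAAAA'
  2A -> 'AA'
  5A -> 'AAAAA'

Decoded = AAAAAAAAAAAAAAA


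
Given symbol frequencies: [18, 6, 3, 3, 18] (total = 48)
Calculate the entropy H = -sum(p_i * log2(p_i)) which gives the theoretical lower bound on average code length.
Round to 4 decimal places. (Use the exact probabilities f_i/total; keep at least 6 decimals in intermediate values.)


Per-symbol terms -p_i * log2(p_i) with p_i = f_i/48:
  p = 18/48 = 0.375000: log2(p) = -1.415037, -p*log2(p) = 0.530639
  p = 6/48 = 0.125000: log2(p) = -3.000000, -p*log2(p) = 0.375000
  p = 3/48 = 0.062500: log2(p) = -4.000000, -p*log2(p) = 0.250000
  p = 3/48 = 0.062500: log2(p) = -4.000000, -p*log2(p) = 0.250000
  p = 18/48 = 0.375000: log2(p) = -1.415037, -p*log2(p) = 0.530639
H = 0.530639 + 0.375000 + 0.250000 + 0.250000 + 0.530639 = 1.936278

H = 1.9363 bits/symbol


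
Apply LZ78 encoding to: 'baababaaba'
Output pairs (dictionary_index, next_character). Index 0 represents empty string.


LZ78 encoding steps:
Dictionary: {0: ''}
Step 1: w='' (idx 0), next='b' -> output (0, 'b'), add 'b' as idx 1
Step 2: w='' (idx 0), next='a' -> output (0, 'a'), add 'a' as idx 2
Step 3: w='a' (idx 2), next='b' -> output (2, 'b'), add 'ab' as idx 3
Step 4: w='ab' (idx 3), next='a' -> output (3, 'a'), add 'aba' as idx 4
Step 5: w='aba' (idx 4), end of input -> output (4, '')


Encoded: [(0, 'b'), (0, 'a'), (2, 'b'), (3, 'a'), (4, '')]


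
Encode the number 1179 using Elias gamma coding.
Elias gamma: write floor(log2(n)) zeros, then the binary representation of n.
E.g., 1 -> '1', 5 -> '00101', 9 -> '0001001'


num_bits = floor(log2(1179)) + 1 = 11
leading_zeros = num_bits - 1 = 10
binary(1179) = 10010011011

Elias gamma(1179) = '0000000000' + '10010011011' = 000000000010010011011 (21 bits)


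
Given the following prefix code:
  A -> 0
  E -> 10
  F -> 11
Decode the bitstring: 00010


Decoding step by step:
Bits 0 -> A
Bits 0 -> A
Bits 0 -> A
Bits 10 -> E


Decoded message: AAAE


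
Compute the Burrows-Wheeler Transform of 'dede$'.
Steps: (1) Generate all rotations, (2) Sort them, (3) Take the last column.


Rotations (sorted):
  0: $dede -> last char: e
  1: de$de -> last char: e
  2: dede$ -> last char: $
  3: e$ded -> last char: d
  4: ede$d -> last char: d


BWT = ee$dd


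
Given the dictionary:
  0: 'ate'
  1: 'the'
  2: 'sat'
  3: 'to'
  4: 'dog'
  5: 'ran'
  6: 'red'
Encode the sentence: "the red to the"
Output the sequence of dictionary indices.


Look up each word in the dictionary:
  'the' -> 1
  'red' -> 6
  'to' -> 3
  'the' -> 1

Encoded: [1, 6, 3, 1]


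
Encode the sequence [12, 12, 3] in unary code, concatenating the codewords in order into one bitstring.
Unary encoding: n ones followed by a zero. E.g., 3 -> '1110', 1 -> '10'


Encode each number as n ones followed by a terminating 0:
  12 -> 1111111111110 (13 bits)
  12 -> 1111111111110 (13 bits)
  3 -> 1110 (4 bits)
Total length = 13 + 13 + 4 = 30 bits.

Unary([12, 12, 3]) = 111111111111011111111111101110 (30 bits)


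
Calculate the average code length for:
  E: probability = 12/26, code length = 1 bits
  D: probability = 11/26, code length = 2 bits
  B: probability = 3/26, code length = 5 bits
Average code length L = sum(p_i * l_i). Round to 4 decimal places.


Weighted contributions p_i * l_i:
  E: (12/26) * 1 = 12/26
  D: (11/26) * 2 = 22/26
  B: (3/26) * 5 = 15/26
Sum = (12 + 22 + 15)/26 = 49/26

L = 49/26 = 1.8846 bits/symbol


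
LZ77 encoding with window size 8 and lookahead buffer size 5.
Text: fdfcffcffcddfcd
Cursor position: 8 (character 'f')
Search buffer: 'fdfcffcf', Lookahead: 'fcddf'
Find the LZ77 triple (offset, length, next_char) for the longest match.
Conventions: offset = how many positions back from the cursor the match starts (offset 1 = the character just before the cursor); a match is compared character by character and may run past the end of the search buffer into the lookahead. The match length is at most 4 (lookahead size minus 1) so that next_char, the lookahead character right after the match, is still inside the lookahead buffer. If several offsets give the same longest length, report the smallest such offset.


Try each offset into the search buffer:
  offset=1 (pos 7, char 'f'): match length 1
  offset=2 (pos 6, char 'c'): match length 0
  offset=3 (pos 5, char 'f'): match length 2
  offset=4 (pos 4, char 'f'): match length 1
  offset=5 (pos 3, char 'c'): match length 0
  offset=6 (pos 2, char 'f'): match length 2
  offset=7 (pos 1, char 'd'): match length 0
  offset=8 (pos 0, char 'f'): match length 1
Longest match has length 2, found at offsets 3, 6; take the smallest, offset 3.
next_char = character at position 8 + 2 = 10 -> 'd'

Best match: offset=3, length=2 (matching 'fc' starting at position 5)
LZ77 triple: (3, 2, 'd')


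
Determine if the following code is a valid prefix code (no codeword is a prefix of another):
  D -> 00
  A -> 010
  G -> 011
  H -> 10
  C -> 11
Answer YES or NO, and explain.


Checking each pair (does one codeword prefix another?):
  D='00' vs A='010': no prefix
  D='00' vs G='011': no prefix
  D='00' vs H='10': no prefix
  D='00' vs C='11': no prefix
  A='010' vs D='00': no prefix
  A='010' vs G='011': no prefix
  A='010' vs H='10': no prefix
  A='010' vs C='11': no prefix
  G='011' vs D='00': no prefix
  G='011' vs A='010': no prefix
  G='011' vs H='10': no prefix
  G='011' vs C='11': no prefix
  H='10' vs D='00': no prefix
  H='10' vs A='010': no prefix
  H='10' vs G='011': no prefix
  H='10' vs C='11': no prefix
  C='11' vs D='00': no prefix
  C='11' vs A='010': no prefix
  C='11' vs G='011': no prefix
  C='11' vs H='10': no prefix
No violation found over all pairs.

YES -- this is a valid prefix code. No codeword is a prefix of any other codeword.


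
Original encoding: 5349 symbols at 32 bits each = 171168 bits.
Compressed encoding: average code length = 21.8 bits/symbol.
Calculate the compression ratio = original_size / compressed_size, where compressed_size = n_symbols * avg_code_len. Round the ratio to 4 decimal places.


original_size = n_symbols * orig_bits = 5349 * 32 = 171168 bits
compressed_size = n_symbols * avg_code_len = 5349 * 21.8 = 116608.2 bits
ratio = original_size / compressed_size = 171168 / 116608.2 = 1.4679

Compression ratio = 1.4679


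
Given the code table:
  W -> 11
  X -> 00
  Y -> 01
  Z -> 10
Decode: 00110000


Decoding:
00 -> X
11 -> W
00 -> X
00 -> X


Result: XWXX


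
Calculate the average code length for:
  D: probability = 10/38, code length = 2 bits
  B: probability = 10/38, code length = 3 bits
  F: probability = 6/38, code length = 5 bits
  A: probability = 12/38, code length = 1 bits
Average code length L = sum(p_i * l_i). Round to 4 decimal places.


Weighted contributions p_i * l_i:
  D: (10/38) * 2 = 20/38
  B: (10/38) * 3 = 30/38
  F: (6/38) * 5 = 30/38
  A: (12/38) * 1 = 12/38
Sum = (20 + 30 + 30 + 12)/38 = 92/38

L = 92/38 = 2.4211 bits/symbol


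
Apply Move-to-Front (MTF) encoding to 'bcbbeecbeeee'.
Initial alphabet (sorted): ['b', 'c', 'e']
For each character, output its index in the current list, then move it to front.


MTF encoding:
'b': index 0 in ['b', 'c', 'e'] -> ['b', 'c', 'e']
'c': index 1 in ['b', 'c', 'e'] -> ['c', 'b', 'e']
'b': index 1 in ['c', 'b', 'e'] -> ['b', 'c', 'e']
'b': index 0 in ['b', 'c', 'e'] -> ['b', 'c', 'e']
'e': index 2 in ['b', 'c', 'e'] -> ['e', 'b', 'c']
'e': index 0 in ['e', 'b', 'c'] -> ['e', 'b', 'c']
'c': index 2 in ['e', 'b', 'c'] -> ['c', 'e', 'b']
'b': index 2 in ['c', 'e', 'b'] -> ['b', 'c', 'e']
'e': index 2 in ['b', 'c', 'e'] -> ['e', 'b', 'c']
'e': index 0 in ['e', 'b', 'c'] -> ['e', 'b', 'c']
'e': index 0 in ['e', 'b', 'c'] -> ['e', 'b', 'c']
'e': index 0 in ['e', 'b', 'c'] -> ['e', 'b', 'c']


Output: [0, 1, 1, 0, 2, 0, 2, 2, 2, 0, 0, 0]


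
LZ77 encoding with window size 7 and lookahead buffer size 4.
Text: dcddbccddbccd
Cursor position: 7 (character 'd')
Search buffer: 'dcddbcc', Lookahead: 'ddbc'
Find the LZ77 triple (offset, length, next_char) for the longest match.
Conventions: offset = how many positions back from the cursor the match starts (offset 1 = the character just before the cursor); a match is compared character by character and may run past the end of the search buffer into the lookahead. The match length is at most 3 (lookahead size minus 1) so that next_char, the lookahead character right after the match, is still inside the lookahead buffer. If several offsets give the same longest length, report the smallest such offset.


Try each offset into the search buffer:
  offset=1 (pos 6, char 'c'): match length 0
  offset=2 (pos 5, char 'c'): match length 0
  offset=3 (pos 4, char 'b'): match length 0
  offset=4 (pos 3, char 'd'): match length 1
  offset=5 (pos 2, char 'd'): match length 3
  offset=6 (pos 1, char 'c'): match length 0
  offset=7 (pos 0, char 'd'): match length 1
Longest match has length 3 at offset 5.
next_char = character at position 7 + 3 = 10 -> 'c'

Best match: offset=5, length=3 (matching 'ddb' starting at position 2)
LZ77 triple: (5, 3, 'c')


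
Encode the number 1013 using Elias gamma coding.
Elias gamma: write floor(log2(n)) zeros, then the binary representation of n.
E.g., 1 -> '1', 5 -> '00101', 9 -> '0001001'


num_bits = floor(log2(1013)) + 1 = 10
leading_zeros = num_bits - 1 = 9
binary(1013) = 1111110101

Elias gamma(1013) = '000000000' + '1111110101' = 0000000001111110101 (19 bits)


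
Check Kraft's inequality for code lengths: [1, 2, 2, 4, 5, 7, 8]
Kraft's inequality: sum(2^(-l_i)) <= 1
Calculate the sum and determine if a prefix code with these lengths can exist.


Sum = 2^(-1) + 2^(-2) + 2^(-2) + 2^(-4) + 2^(-5) + 2^(-7) + 2^(-8)
    = 0.5 + 0.25 + 0.25 + 0.0625 + 0.03125 + 0.0078125 + 0.00390625
    = 283/256 = 1.10546875
Since 1.10546875 > 1, Kraft's inequality is NOT satisfied.
A prefix code with these lengths CANNOT exist.

Kraft sum = 1.10546875. Not satisfied.


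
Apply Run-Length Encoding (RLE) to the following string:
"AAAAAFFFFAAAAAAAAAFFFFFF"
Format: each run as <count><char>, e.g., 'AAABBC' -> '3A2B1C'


Scanning runs left to right:
  i=0: run of 'A' x 5 -> '5A'
  i=5: run of 'F' x 4 -> '4F'
  i=9: run of 'A' x 9 -> '9A'
  i=18: run of 'F' x 6 -> '6F'

RLE = 5A4F9A6F


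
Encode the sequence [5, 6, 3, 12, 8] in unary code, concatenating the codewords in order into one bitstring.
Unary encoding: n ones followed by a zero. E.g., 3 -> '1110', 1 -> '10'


Encode each number as n ones followed by a terminating 0:
  5 -> 111110 (6 bits)
  6 -> 1111110 (7 bits)
  3 -> 1110 (4 bits)
  12 -> 1111111111110 (13 bits)
  8 -> 111111110 (9 bits)
Total length = 6 + 7 + 4 + 13 + 9 = 39 bits.

Unary([5, 6, 3, 12, 8]) = 111110111111011101111111111110111111110 (39 bits)


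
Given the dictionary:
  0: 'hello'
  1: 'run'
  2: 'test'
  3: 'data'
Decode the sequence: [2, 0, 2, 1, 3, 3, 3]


Look up each index in the dictionary:
  2 -> 'test'
  0 -> 'hello'
  2 -> 'test'
  1 -> 'run'
  3 -> 'data'
  3 -> 'data'
  3 -> 'data'

Decoded: "test hello test run data data data"


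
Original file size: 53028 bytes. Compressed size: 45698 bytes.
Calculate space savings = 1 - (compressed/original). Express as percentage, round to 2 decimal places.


ratio = compressed/original = 45698/53028 = 0.861771
savings = 1 - ratio = 1 - 0.861771 = 0.138229
as a percentage: 0.138229 * 100 = 13.82%

Space savings = 1 - 45698/53028 = 13.82%


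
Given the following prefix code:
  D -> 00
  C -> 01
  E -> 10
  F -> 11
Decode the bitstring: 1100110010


Decoding step by step:
Bits 11 -> F
Bits 00 -> D
Bits 11 -> F
Bits 00 -> D
Bits 10 -> E


Decoded message: FDFDE


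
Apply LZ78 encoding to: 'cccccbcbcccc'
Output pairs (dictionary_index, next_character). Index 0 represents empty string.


LZ78 encoding steps:
Dictionary: {0: ''}
Step 1: w='' (idx 0), next='c' -> output (0, 'c'), add 'c' as idx 1
Step 2: w='c' (idx 1), next='c' -> output (1, 'c'), add 'cc' as idx 2
Step 3: w='cc' (idx 2), next='b' -> output (2, 'b'), add 'ccb' as idx 3
Step 4: w='c' (idx 1), next='b' -> output (1, 'b'), add 'cb' as idx 4
Step 5: w='cc' (idx 2), next='c' -> output (2, 'c'), add 'ccc' as idx 5
Step 6: w='c' (idx 1), end of input -> output (1, '')


Encoded: [(0, 'c'), (1, 'c'), (2, 'b'), (1, 'b'), (2, 'c'), (1, '')]


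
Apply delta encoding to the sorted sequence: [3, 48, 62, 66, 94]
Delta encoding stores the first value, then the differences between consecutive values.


First value: 3
Deltas:
  48 - 3 = 45
  62 - 48 = 14
  66 - 62 = 4
  94 - 66 = 28


Delta encoded: [3, 45, 14, 4, 28]


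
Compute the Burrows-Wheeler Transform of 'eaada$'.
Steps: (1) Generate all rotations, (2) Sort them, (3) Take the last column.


Rotations (sorted):
  0: $eaada -> last char: a
  1: a$eaad -> last char: d
  2: aada$e -> last char: e
  3: ada$ea -> last char: a
  4: da$eaa -> last char: a
  5: eaada$ -> last char: $


BWT = adeaa$


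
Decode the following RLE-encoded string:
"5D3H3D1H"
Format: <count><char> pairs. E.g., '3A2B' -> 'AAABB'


Expanding each <count><char> pair:
  5D -> 'DDDDD'
  3H -> 'HHH'
  3D -> 'DDD'
  1H -> 'H'

Decoded = DDDDDHHHDDDH


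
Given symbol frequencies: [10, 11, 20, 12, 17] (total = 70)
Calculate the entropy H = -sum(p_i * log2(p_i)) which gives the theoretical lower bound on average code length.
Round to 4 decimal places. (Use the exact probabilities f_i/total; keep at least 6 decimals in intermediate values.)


Per-symbol terms -p_i * log2(p_i) with p_i = f_i/70:
  p = 10/70 = 0.142857: log2(p) = -2.807355, -p*log2(p) = 0.401051
  p = 11/70 = 0.157143: log2(p) = -2.669851, -p*log2(p) = 0.419548
  p = 20/70 = 0.285714: log2(p) = -1.807355, -p*log2(p) = 0.516387
  p = 12/70 = 0.171429: log2(p) = -2.544321, -p*log2(p) = 0.436169
  p = 17/70 = 0.242857: log2(p) = -2.041820, -p*log2(p) = 0.495871
H = 0.401051 + 0.419548 + 0.516387 + 0.436169 + 0.495871 = 2.269026

H = 2.269 bits/symbol


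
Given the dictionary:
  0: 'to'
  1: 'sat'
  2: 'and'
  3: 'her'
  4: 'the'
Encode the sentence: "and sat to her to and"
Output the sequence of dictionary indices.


Look up each word in the dictionary:
  'and' -> 2
  'sat' -> 1
  'to' -> 0
  'her' -> 3
  'to' -> 0
  'and' -> 2

Encoded: [2, 1, 0, 3, 0, 2]


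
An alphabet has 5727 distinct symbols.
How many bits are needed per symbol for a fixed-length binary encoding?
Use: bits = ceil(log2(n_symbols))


log2(5727) = 12.4836
Bracket: 2^12 = 4096 < 5727 <= 2^13 = 8192
So ceil(log2(5727)) = 13

bits = ceil(log2(5727)) = ceil(12.4836) = 13 bits


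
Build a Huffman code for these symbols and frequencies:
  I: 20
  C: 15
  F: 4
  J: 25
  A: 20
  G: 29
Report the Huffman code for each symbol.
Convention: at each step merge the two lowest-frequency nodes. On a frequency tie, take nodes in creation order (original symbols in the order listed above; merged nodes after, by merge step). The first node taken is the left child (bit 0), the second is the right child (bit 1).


Huffman tree construction:
Step 1: Merge F(4) + C(15) = 19
Step 2: Merge (F+C)(19) + I(20) = 39
Step 3: Merge A(20) + J(25) = 45
Step 4: Merge G(29) + ((F+C)+I)(39) = 68
Step 5: Merge (A+J)(45) + (G+((F+C)+I))(68) = 113
Read each symbol's code off the tree from the root (left child = 0, right child = 1).

Codes:
  I: 111 (length 3)
  C: 1101 (length 4)
  F: 1100 (length 4)
  J: 01 (length 2)
  A: 00 (length 2)
  G: 10 (length 2)
Average code length: 284/113 = 2.5133 bits/symbol


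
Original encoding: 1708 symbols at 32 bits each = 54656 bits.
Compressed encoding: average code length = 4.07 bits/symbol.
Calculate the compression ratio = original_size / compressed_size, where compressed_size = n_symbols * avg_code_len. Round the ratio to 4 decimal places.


original_size = n_symbols * orig_bits = 1708 * 32 = 54656 bits
compressed_size = n_symbols * avg_code_len = 1708 * 4.07 = 6951.56 bits
ratio = original_size / compressed_size = 54656 / 6951.56 = 7.8624

Compression ratio = 7.8624
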